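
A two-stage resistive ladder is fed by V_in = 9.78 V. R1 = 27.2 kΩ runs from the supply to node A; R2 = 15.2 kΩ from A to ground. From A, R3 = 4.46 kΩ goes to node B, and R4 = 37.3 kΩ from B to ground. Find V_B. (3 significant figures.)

Node A sees R2 in parallel with the series input of stage 2, R3 + R4 = 41.76 kΩ.
Effective lower resistance at A: R2 ‖ 41.76 = 11.14 kΩ.
First divider: V_A = V_in · 11.14/(27.2 + 11.14) = 2.842 V.
Stage 2 is unloaded, so V_B = V_A · R4/(R3+R4) = 2.842 × 37.3/41.76 = 2.539 V.

V_B ≈ 2.54 V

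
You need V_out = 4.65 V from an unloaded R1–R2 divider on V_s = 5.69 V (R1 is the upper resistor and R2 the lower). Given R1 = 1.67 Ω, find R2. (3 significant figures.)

R2 ≈ 7.47 Ω

Required fraction k = V_out/V_s = 0.8172.
R2 = R1 · 0.8172/(1 − 0.8172) = 7.467 Ω.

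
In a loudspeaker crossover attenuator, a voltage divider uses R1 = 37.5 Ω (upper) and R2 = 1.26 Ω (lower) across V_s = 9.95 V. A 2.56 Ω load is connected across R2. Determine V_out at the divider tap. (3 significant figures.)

First combine the lower leg with the load: R2 ‖ R_L = 0.8444 Ω.
Then V_out = V_s · R2'/(R1 + R2') = 9.95 × 0.8444/38.34 = 0.2191 V.

V_out ≈ 0.219 V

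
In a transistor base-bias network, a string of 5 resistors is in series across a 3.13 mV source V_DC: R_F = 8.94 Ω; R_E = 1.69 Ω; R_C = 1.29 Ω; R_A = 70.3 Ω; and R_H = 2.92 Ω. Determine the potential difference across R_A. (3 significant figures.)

Total series resistance ΣR = 8.94 + 1.69 + 1.29 + 70.3 + 2.92 = 85.14 Ω.
Voltage divider: V = V_DC · (70.30 / 85.14) = 3.13 × 0.8257 = 2.584 mV.

V ≈ 2.58 mV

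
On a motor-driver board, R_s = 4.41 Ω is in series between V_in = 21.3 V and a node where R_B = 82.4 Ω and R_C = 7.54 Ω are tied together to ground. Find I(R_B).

I ≈ 0.158 A

Combine the parallel branches: R_p = (1/82.4 + 1/7.54)⁻¹ = 6.908 Ω.
V_A = 21.3 × 6.908/11.32 = 13.00 V.
I(R_B) = V_A / R_B = 13.00/82.4 = 0.1578 A.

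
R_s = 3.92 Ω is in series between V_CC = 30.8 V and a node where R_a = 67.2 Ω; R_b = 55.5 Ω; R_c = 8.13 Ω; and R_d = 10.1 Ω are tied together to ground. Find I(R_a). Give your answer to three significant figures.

I ≈ 0.229 A

Parallel bank: R_p = 1/(1/67.2 + 1/55.5 + 1/8.13 + 1/10.1) = 3.923 Ω.
Node voltage V_A = V_CC · R_p/(R_s + R_p) = 30.8 × 0.5002 = 15.41 V.
I(R_a) = V_A / R_a = 15.41/67.2 = 0.2293 A.
(Check via current divider: I_total = 3.927 A; share G_k/ΣG = 0.05838 → same result.)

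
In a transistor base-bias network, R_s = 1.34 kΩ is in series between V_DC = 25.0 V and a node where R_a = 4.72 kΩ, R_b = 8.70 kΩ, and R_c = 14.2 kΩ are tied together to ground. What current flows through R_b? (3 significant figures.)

I ≈ 1.88 mA

Combine the parallel branches: R_p = (1/4.72 + 1/8.70 + 1/14.2)⁻¹ = 2.517 kΩ.
V_A by voltage divider: V_A = 25.0 × 2.517/(1.34 + 2.517) = 16.32 V.
I(R_b) = V_A / R_b = 16.32/8.70 = 1.875 mA.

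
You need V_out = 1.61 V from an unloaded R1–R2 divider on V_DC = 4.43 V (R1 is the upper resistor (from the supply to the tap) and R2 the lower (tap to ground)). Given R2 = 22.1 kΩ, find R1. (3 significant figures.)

R1 ≈ 38.7 kΩ

V_out/V_DC = R2/(R1+R2) = 0.3634.
Rearranging, R1 = R2·(1−k)/k = 22.1 × 1.752 = 38.71 kΩ.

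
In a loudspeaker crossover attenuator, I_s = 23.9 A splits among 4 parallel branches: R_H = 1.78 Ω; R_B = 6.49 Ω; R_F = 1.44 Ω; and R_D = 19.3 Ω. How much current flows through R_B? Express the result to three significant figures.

I ≈ 2.52 A

Total conductance ΣG = 1/1.78 + 1/6.49 + 1/1.44 + 1/19.3 = 1.462 (units of 1/Ω).
R_B takes the fraction G_k/ΣG = 0.1541/1.462 = 0.1054, so I = 23.9 × 0.1054 = 2.519 A.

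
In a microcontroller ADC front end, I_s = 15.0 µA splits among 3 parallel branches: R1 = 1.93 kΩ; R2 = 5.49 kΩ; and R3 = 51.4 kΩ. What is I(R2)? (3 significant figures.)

ΣG = 1/1.93 + 1/5.49 + 1/51.4 = 0.7197.
Current divider: I(R2) = I_s · G_k/ΣG = 15.0 × (0.1821/0.7197) = 15.0 × 0.2531 = 3.796 µA.

I ≈ 3.80 µA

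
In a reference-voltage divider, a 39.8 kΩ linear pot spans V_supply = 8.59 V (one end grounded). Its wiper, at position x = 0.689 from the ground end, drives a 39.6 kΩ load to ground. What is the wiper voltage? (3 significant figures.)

V_out ≈ 4.87 V

Lower segment x·R_p = 27.42 kΩ; upper segment (1−x)·R_p = 12.38 kΩ.
Lower segment in parallel with the load: 27.42 ‖ 39.6 = 16.20 kΩ.
Then V_out = V_supply · 16.20/(12.38 + 16.20) = 4.870 V.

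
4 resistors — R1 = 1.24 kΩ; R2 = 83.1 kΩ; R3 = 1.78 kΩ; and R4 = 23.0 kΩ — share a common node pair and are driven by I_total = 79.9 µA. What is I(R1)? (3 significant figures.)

ΣG = 1/1.24 + 1/83.1 + 1/1.78 + 1/23.0 = 1.424.
By the current-divider rule, I = I_total · G_k/ΣG = 79.9 × 0.5664 = 45.26 µA.

I ≈ 45.3 µA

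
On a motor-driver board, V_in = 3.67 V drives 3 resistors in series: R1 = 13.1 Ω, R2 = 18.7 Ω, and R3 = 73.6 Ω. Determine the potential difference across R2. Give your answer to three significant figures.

V ≈ 0.651 V

Total series resistance ΣR = 13.1 + 18.7 + 73.6 = 105.4 Ω.
Voltage divider: V = V_in · (18.70 / 105.4) = 3.67 × 0.1774 = 0.6511 V.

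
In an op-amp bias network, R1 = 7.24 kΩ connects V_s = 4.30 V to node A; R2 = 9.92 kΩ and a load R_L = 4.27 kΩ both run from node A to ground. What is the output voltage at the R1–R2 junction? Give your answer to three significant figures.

First combine the lower leg with the load: R2 ‖ R_L = 2.985 kΩ.
Then V_out = V_s · R2'/(R1 + R2') = 4.30 × 2.985/10.23 = 1.255 V.

V_out ≈ 1.26 V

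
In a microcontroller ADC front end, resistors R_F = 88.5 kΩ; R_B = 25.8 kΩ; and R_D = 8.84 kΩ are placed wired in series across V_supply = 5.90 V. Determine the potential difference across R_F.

V ≈ 4.24 V

Series total: ΣR = 88.5 + 25.8 + 8.84 = 123.1 kΩ.
By the voltage-divider rule, V = 5.90 × 88.50/123.1 = 4.240 V.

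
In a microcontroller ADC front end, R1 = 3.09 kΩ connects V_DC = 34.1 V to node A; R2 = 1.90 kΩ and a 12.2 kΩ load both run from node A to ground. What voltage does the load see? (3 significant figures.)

The load sits in parallel with R2, giving an effective lower resistance R2' = R2·R_L/(R2+R_L) = 1.644 kΩ.
Then V_out = V_DC · R2'/(R1 + R2') = 34.1 × 1.644/4.734 = 11.84 V.
(Unloaded it would be 13.0 V; the load pulls it down.)

V_out ≈ 11.8 V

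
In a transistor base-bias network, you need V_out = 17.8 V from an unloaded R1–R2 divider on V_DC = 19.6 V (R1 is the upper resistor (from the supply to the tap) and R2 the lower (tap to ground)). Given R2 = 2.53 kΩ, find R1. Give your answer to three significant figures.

R1 ≈ 0.256 kΩ

Required fraction k = V_out/V_DC = 0.9082.
Rearranging, R1 = R2·(1−k)/k = 2.53 × 0.1011 = 0.2558 kΩ.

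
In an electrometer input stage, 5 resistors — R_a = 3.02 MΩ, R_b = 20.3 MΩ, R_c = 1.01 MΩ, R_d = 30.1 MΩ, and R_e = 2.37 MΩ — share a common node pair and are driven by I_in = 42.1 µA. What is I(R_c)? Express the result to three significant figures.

ΣG = 1/3.02 + 1/20.3 + 1/1.01 + 1/30.1 + 1/2.37 = 1.826.
By the current-divider rule, I = I_in · G_k/ΣG = 42.1 × 0.5423 = 22.83 µA.

I ≈ 22.8 µA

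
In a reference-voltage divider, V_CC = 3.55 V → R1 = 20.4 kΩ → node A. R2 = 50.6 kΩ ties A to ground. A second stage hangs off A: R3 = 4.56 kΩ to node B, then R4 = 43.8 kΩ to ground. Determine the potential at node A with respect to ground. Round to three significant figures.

V_A ≈ 1.95 V

Looking into the second stage from A: R3 + R4 = 48.36 kΩ appears in parallel with R2.
R2 ‖ (R3+R4) = 24.73 kΩ.
So V_A = 3.55 × 0.5479 = 1.945 V.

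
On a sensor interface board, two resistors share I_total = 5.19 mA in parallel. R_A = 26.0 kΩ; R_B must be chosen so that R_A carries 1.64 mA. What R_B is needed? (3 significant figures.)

R_B ≈ 12.0 kΩ

The fraction through R_A equals R_B/(R_A+R_B).
1.64/5.19 = R_B/(R_A + R_B) → R_B = R_A · (0.3160)/(1 − 0.3160) = 26.0 × 0.4620 = 12.01 kΩ.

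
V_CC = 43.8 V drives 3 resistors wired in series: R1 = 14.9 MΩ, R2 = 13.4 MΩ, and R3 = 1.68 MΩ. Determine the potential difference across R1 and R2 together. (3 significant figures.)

V ≈ 41.3 V

Series total: ΣR = 14.9 + 13.4 + 1.68 = 29.98 MΩ.
R_{R1..R2} = 14.9 + 13.4 = 28.30 MΩ.
Voltage divider: V = V_CC · (28.30 / 29.98) = 43.8 × 0.9440 = 41.35 V.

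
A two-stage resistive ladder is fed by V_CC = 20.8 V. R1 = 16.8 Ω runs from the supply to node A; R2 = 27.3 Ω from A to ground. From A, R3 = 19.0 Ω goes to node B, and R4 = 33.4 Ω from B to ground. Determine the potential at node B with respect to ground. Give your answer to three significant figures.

V_B ≈ 6.85 V

Looking into the second stage from A: R3 + R4 = 52.40 Ω appears in parallel with R2.
Effective lower resistance at A: R2 ‖ 52.40 = 17.95 Ω.
First divider: V_A = V_CC · 17.95/(16.8 + 17.95) = 10.74 V.
Then the unloaded second divider: V_B = V_A × R4/(R3+R4) = 10.74 × 0.6374 = 6.848 V.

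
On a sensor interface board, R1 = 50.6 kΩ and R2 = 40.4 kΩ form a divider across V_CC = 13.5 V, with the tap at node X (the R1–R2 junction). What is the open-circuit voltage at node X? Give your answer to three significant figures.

V_th ≈ 5.99 V

V_th is the unloaded tap voltage: V_CC · R2/(R1+R2) = 13.5 × 0.4440 = 5.993 V.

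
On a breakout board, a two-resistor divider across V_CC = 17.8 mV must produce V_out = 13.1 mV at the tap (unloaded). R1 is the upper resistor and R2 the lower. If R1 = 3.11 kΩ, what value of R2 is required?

R2 ≈ 8.67 kΩ

V_out/V_CC = R2/(R1+R2) = 0.7360.
Rearranging, R2 = R1·k/(1−k) = 3.11 × 2.787 = 8.668 kΩ.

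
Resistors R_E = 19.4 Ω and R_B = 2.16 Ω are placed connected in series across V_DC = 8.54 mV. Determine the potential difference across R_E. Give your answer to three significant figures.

ΣR = 19.4 + 2.16 = 21.56 Ω.
By the voltage-divider rule, V = 8.54 × 19.40/21.56 = 7.684 mV.

V ≈ 7.68 mV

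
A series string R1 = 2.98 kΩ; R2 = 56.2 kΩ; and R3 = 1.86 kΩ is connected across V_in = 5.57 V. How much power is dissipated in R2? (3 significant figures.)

Series current I = V_in/ΣR = 5.57/61.04 = 0.09125 mA.
P = I²R = 0.008327 × 56.2 = 0.4680 mW.

P ≈ 0.468 mW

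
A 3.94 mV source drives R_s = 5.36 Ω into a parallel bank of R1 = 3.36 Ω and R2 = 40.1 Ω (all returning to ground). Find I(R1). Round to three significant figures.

Parallel bank: R_p = 1/(1/3.36 + 1/40.1) = 3.100 Ω.
Node voltage V_A = V_supply · R_p/(R_s + R_p) = 3.94 × 0.3664 = 1.444 mV.
I(R1) = V_A / R1 = 1.444/3.36 = 0.4297 mA.

I ≈ 0.430 mA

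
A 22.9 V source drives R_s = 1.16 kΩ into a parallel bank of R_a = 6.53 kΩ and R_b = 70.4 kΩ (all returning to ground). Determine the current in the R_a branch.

Combine the parallel branches: R_p = (1/6.53 + 1/70.4)⁻¹ = 5.976 kΩ.
V_A = 22.9 × 5.976/7.136 = 19.18 V.
I(R_a) = V_A / R_a = 19.18/6.53 = 2.937 mA.
(Check via current divider: I_total = 3.209 mA; share G_k/ΣG = 0.9151 → same result.)

I ≈ 2.94 mA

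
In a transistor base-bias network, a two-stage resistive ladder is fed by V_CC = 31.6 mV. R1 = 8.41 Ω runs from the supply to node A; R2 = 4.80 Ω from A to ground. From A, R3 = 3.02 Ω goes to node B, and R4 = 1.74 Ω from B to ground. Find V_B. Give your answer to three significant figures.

The second stage (R3 + R4 = 4.760 Ω) loads node A in parallel with R2.
Effective lower resistance at A: R2 ‖ 4.760 = 2.390 Ω.
So V_A = 31.6 × 0.2213 = 6.993 mV.
V_B = V_A × 0.3655 = 2.556 mV.

V_B ≈ 2.56 mV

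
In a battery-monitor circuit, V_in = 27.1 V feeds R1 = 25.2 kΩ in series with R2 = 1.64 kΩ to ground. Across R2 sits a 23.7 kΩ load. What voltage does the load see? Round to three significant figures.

V_out ≈ 1.55 V

The load sits in parallel with R2, giving an effective lower resistance R2' = R2·R_L/(R2+R_L) = 1.534 kΩ.
Voltage divider with the loaded lower leg: V_out = 27.1 × 1.534/(25.2 + 1.534) = 27.1 × 0.05738 = 1.555 V.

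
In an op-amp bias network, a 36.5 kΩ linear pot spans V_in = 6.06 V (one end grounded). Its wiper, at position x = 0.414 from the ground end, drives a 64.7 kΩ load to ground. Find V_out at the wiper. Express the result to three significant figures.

Lower segment x·R_p = 15.11 kΩ; upper segment (1−x)·R_p = 21.39 kΩ.
R_L loads the lower segment: effective lower R = 12.25 kΩ.
V_out = 6.06 × 12.25/(21.39 + 12.25) = 2.207 V.

V_out ≈ 2.21 V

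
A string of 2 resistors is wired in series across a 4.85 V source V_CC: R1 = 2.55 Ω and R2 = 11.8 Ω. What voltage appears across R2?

Total series resistance ΣR = 2.55 + 11.8 = 14.35 Ω.
By the voltage-divider rule, V = 4.85 × 11.80/14.35 = 3.988 V.

V ≈ 3.99 V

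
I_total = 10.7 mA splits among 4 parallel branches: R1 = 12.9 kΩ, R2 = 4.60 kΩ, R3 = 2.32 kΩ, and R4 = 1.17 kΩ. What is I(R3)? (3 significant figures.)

Conductances: ΣG = 1/12.9 + 1/4.60 + 1/2.32 + 1/1.17 = 1.581 (1/kΩ).
R3 takes the fraction G_k/ΣG = 0.4310/1.581 = 0.2727, so I = 10.7 × 0.2727 = 2.918 mA.

I ≈ 2.92 mA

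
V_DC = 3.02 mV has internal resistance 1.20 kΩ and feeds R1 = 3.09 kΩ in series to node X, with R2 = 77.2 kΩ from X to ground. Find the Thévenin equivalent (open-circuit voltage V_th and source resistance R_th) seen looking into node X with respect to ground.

R1' = 1.20 + 3.09 = 4.290 kΩ (source resistance + R1).
V_th is the unloaded tap voltage: V_DC · R2/(R1'+R2) = 3.02 × 0.9474 = 2.861 mV.
Zeroing V_DC shorts the top of R1' to ground, so R_th = R1' ‖ R2 = 4.064 kΩ.

V_th ≈ 2.86 mV, R_th ≈ 4.06 kΩ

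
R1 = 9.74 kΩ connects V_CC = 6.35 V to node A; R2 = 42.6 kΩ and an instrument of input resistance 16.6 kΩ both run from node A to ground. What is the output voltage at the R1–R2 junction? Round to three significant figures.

V_out ≈ 3.50 V

R2 ‖ R_L = (42.6 × 16.6)/(42.6 + 16.6) = 11.95 kΩ.
Voltage divider with the loaded lower leg: V_out = 6.35 × 11.95/(9.74 + 11.95) = 6.35 × 0.5508 = 3.498 V.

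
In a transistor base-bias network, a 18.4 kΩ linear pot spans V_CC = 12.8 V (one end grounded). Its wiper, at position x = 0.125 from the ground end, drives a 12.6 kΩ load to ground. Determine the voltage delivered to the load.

V_out ≈ 1.38 V

Split the track: R_lower = x·R_p = 2.300 kΩ, R_upper = (1−x)·R_p = 16.10 kΩ.
(x·R_p) ‖ R_L = 1.945 kΩ.
Loaded-divider output: V_out = 12.8 × 0.1078 = 1.380 V.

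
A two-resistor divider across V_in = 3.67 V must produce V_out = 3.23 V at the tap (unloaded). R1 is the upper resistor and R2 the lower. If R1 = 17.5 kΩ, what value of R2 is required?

R2 ≈ 128 kΩ

Required fraction k = V_out/V_in = 0.8801.
R2 = R1 · 0.8801/(1 − 0.8801) = 128.5 kΩ.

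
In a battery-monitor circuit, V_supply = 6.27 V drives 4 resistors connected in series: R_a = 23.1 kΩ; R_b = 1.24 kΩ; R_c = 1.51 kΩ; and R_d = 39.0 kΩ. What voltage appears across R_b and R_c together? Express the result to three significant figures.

V ≈ 0.266 V

Series total: ΣR = 23.1 + 1.24 + 1.51 + 39.0 = 64.85 kΩ.
R_{R_b..R_c} = 1.24 + 1.51 = 2.750 kΩ.
Voltage divider: V = V_supply · (2.750 / 64.85) = 6.27 × 0.04241 = 0.2659 V.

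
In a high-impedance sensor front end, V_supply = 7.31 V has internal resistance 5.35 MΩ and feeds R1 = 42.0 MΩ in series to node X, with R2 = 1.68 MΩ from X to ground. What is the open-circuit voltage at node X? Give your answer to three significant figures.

V_th ≈ 0.250 V

R1' = 5.35 + 42.0 = 47.35 MΩ (source resistance + R1).
Open-circuit (no load on X): V_th = V_supply · R2/(R1' + R2) = 7.31 × 1.68/(47.35 + 1.68) = 0.2505 V.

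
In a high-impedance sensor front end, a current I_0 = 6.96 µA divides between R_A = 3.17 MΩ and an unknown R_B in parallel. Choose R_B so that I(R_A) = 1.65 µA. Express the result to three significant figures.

R_B ≈ 0.985 MΩ

Two-branch current divider: I_A = I_0 · R_B/(R_A + R_B).
1.65/6.96 = R_B/(R_A + R_B) → R_B = R_A · (0.2371)/(1 − 0.2371) = 3.17 × 0.3107 = 0.9850 MΩ.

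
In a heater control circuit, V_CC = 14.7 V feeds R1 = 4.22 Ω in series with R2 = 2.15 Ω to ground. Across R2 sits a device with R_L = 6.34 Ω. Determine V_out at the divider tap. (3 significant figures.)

V_out ≈ 4.05 V

The load sits in parallel with R2, giving an effective lower resistance R2' = R2·R_L/(R2+R_L) = 1.606 Ω.
Now apply the divider: V_out = 14.7 × 0.2756 = 4.051 V.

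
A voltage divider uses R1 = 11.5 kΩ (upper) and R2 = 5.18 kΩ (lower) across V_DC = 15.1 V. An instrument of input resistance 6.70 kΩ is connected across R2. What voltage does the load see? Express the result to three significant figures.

First combine the lower leg with the load: R2 ‖ R_L = 2.921 kΩ.
Now apply the divider: V_out = 15.1 × 0.2026 = 3.059 V.

V_out ≈ 3.06 V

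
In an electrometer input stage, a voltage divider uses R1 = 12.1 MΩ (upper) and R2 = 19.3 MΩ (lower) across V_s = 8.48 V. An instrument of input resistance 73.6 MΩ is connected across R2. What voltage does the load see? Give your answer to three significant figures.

V_out ≈ 4.73 V

R2 ‖ R_L = (19.3 × 73.6)/(19.3 + 73.6) = 15.29 MΩ.
Then V_out = V_s · R2'/(R1 + R2') = 8.48 × 15.29/27.39 = 4.734 V.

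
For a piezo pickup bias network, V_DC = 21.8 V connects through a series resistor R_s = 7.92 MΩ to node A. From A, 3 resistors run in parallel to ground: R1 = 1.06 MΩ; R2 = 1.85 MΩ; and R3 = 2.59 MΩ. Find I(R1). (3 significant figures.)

I ≈ 1.30 µA

Parallel bank: R_p = 1/(1/1.06 + 1/1.85 + 1/2.59) = 0.5347 MΩ.
Node voltage V_A = V_DC · R_p/(R_s + R_p) = 21.8 × 0.06325 = 1.379 V.
Branch current I = V_A/R1 = 1.379/1.06 = 1.301 µA.
(Check via current divider: I_total = 2.578 µA; share G_k/ΣG = 0.5045 → same result.)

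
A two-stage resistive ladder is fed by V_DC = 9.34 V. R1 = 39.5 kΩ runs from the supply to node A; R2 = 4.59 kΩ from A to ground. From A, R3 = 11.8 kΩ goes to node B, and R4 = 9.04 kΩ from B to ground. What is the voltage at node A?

V_A ≈ 0.812 V

Looking into the second stage from A: R3 + R4 = 20.84 kΩ appears in parallel with R2.
R2 ‖ (R3+R4) = 3.762 kΩ.
First divider: V_A = V_DC · 3.762/(39.5 + 3.762) = 0.8121 V.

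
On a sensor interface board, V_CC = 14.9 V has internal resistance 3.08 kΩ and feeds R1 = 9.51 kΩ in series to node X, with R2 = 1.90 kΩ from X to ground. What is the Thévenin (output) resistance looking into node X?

R1' = 3.08 + 9.51 = 12.59 kΩ (source resistance + R1).
With V_CC suppressed (replaced by a short), R_th = R1' ‖ R2 = (12.59 × 1.90)/(12.59 + 1.90) = 1.651 kΩ.

R_th ≈ 1.65 kΩ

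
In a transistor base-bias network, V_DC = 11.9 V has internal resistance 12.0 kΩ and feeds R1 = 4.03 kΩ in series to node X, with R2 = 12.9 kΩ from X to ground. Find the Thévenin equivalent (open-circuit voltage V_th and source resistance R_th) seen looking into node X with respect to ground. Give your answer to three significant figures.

V_th ≈ 5.31 V, R_th ≈ 7.15 kΩ

R1' = 12.0 + 4.03 = 16.03 kΩ (source resistance + R1).
V_th is the unloaded tap voltage: V_DC · R2/(R1'+R2) = 11.9 × 0.4459 = 5.306 V.
Looking into X with the source shorted: R_th = R1'·R2/(R1'+R2) = 16.03 × 12.9/28.93 = 7.148 kΩ.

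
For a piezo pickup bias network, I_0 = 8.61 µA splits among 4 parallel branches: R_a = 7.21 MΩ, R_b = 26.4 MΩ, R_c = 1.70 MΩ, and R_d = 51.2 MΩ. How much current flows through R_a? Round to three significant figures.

I ≈ 1.52 µA

Total conductance ΣG = 1/7.21 + 1/26.4 + 1/1.70 + 1/51.2 = 0.7843 (units of 1/MΩ).
Current divider: I(R_a) = I_0 · G_k/ΣG = 8.61 × (0.1387/0.7843) = 8.61 × 0.1768 = 1.523 µA.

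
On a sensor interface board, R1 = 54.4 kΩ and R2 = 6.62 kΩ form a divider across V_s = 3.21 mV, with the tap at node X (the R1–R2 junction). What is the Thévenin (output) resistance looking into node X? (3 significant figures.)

R_th ≈ 5.90 kΩ

Zeroing V_s shorts the top of R1 to ground, so R_th = R1 ‖ R2 = 5.902 kΩ.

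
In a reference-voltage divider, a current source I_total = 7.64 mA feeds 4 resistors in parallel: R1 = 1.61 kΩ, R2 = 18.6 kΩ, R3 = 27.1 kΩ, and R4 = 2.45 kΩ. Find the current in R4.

I ≈ 2.78 mA

Total conductance ΣG = 1/1.61 + 1/18.6 + 1/27.1 + 1/2.45 = 1.120 (units of 1/kΩ).
By the current-divider rule, I = I_total · G_k/ΣG = 7.64 × 0.3644 = 2.784 mA.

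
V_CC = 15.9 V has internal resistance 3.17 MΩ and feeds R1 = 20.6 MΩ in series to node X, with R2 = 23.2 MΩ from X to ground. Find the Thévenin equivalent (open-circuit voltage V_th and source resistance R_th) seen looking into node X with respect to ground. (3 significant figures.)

R1' = 3.17 + 20.6 = 23.77 MΩ (source resistance + R1).
Open-circuit (no load on X): V_th = V_CC · R2/(R1' + R2) = 15.9 × 23.2/(23.77 + 23.2) = 7.854 V.
Looking into X with the source shorted: R_th = R1'·R2/(R1'+R2) = 23.77 × 23.2/46.97 = 11.74 MΩ.

V_th ≈ 7.85 V, R_th ≈ 11.7 MΩ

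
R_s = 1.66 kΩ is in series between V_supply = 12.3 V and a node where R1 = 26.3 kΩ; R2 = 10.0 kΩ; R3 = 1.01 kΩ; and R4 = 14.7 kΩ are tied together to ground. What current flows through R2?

Parallel bank: R_p = 1/(1/26.3 + 1/10.0 + 1/1.01 + 1/14.7) = 0.8360 kΩ.
Node voltage V_A = V_supply · R_p/(R_s + R_p) = 12.3 × 0.3349 = 4.120 V.
I(R2) = V_A / R2 = 4.120/10.0 = 0.4120 mA.

I ≈ 0.412 mA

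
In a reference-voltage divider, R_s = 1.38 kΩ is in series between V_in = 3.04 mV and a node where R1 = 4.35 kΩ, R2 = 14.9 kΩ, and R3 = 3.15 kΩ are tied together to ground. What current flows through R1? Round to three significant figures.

Parallel bank: R_p = 1/(1/4.35 + 1/14.9 + 1/3.15) = 1.627 kΩ.
Node voltage V_A = V_in · R_p/(R_s + R_p) = 3.04 × 0.5411 = 1.645 mV.
Branch current I = V_A/R1 = 1.645/4.35 = 0.3782 µA.
(Equivalently: I_total = 1.011 µA, then current-divider fraction G_k/ΣG = 0.3741.)

I ≈ 0.378 µA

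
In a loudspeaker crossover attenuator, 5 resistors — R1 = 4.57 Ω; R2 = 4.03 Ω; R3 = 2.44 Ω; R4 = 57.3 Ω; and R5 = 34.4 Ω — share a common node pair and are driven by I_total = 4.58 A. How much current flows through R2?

ΣG = 1/4.57 + 1/4.03 + 1/2.44 + 1/57.3 + 1/34.4 = 0.9233.
Current divider: I(R2) = I_total · G_k/ΣG = 4.58 × (0.2481/0.9233) = 4.58 × 0.2687 = 1.231 A.

I ≈ 1.23 A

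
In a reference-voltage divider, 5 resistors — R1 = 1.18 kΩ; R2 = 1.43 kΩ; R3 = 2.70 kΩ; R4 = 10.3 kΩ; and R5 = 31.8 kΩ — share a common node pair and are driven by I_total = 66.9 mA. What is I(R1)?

Conductances: ΣG = 1/1.18 + 1/1.43 + 1/2.70 + 1/10.3 + 1/31.8 = 2.046 (1/kΩ).
By the current-divider rule, I = I_total · G_k/ΣG = 66.9 × 0.4143 = 27.71 mA.

I ≈ 27.7 mA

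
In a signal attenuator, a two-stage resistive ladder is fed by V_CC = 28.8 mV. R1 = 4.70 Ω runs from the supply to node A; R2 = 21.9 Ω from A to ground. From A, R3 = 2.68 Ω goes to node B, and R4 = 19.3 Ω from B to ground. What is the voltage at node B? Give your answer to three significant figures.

Looking into the second stage from A: R3 + R4 = 21.98 Ω appears in parallel with R2.
Effective lower resistance at A: R2 ‖ 21.98 = 10.97 Ω.
So V_A = 28.8 × 0.7001 = 20.16 mV.
Stage 2 is unloaded, so V_B = V_A · R4/(R3+R4) = 20.16 × 19.3/21.98 = 17.70 mV.

V_B ≈ 17.7 mV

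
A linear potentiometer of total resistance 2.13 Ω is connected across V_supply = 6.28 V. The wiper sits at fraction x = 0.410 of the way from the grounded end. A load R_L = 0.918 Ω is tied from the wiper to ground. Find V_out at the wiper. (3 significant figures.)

V_out ≈ 1.65 V

Split the track: R_lower = x·R_p = 0.8733 Ω, R_upper = (1−x)·R_p = 1.257 Ω.
R_L loads the lower segment: effective lower R = 0.4475 Ω.
Loaded-divider output: V_out = 6.28 × 0.2626 = 1.649 V.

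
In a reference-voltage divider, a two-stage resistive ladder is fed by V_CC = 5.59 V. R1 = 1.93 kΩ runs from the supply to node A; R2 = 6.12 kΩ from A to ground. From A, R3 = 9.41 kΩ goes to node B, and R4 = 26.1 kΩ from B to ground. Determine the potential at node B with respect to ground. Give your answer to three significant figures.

V_B ≈ 3.00 V

The second stage (R3 + R4 = 35.51 kΩ) loads node A in parallel with R2.
R2 ‖ (R3+R4) = 5.220 kΩ.
First divider: V_A = V_CC · 5.220/(1.93 + 5.220) = 4.081 V.
Then the unloaded second divider: V_B = V_A × R4/(R3+R4) = 4.081 × 0.7350 = 3.000 V.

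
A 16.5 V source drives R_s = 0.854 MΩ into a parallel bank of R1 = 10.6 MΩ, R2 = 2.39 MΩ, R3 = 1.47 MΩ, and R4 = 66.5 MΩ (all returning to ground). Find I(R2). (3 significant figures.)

I ≈ 3.40 µA

Combine the parallel branches: R_p = (1/10.6 + 1/2.39 + 1/1.47 + 1/66.5)⁻¹ = 0.8278 MΩ.
V_A by voltage divider: V_A = 16.5 × 0.8278/(0.854 + 0.8278) = 8.121 V.
I(R2) = V_A / R2 = 8.121/2.39 = 3.398 µA.
(Equivalently: I_total = 9.811 µA, then current-divider fraction G_k/ΣG = 0.3463.)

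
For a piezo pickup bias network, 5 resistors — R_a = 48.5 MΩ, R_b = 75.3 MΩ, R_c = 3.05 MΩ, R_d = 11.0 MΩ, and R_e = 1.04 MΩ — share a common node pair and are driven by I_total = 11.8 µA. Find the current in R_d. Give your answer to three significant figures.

ΣG = 1/48.5 + 1/75.3 + 1/3.05 + 1/11.0 + 1/1.04 = 1.414.
R_d takes the fraction G_k/ΣG = 0.09091/1.414 = 0.06428, so I = 11.8 × 0.06428 = 0.7585 µA.

I ≈ 0.759 µA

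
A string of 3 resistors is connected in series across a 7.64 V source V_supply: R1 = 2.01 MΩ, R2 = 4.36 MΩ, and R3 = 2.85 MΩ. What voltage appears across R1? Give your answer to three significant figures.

Total series resistance ΣR = 2.01 + 4.36 + 2.85 = 9.220 MΩ.
V = V_supply · R/ΣR = 7.64 × 0.2180 = 1.666 V.

V ≈ 1.67 V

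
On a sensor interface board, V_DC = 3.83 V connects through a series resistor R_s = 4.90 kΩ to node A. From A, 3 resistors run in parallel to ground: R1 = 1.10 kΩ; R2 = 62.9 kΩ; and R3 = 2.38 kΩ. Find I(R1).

I ≈ 0.459 mA

Combine the parallel branches: R_p = (1/1.10 + 1/62.9 + 1/2.38)⁻¹ = 0.7434 kΩ.
V_A = 3.83 × 0.7434/5.643 = 0.5045 V.
I(R1) = V_A / R1 = 0.5045/1.10 = 0.4587 mA.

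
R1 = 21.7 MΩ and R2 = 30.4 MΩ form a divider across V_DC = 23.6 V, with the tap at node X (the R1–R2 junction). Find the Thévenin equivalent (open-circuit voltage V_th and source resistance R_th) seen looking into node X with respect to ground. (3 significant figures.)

V_th ≈ 13.8 V, R_th ≈ 12.7 MΩ

Open-circuit (no load on X): V_th = V_DC · R2/(R1 + R2) = 23.6 × 30.4/(21.70 + 30.4) = 13.77 V.
Looking into X with the source shorted: R_th = R1·R2/(R1+R2) = 21.70 × 30.4/52.10 = 12.66 MΩ.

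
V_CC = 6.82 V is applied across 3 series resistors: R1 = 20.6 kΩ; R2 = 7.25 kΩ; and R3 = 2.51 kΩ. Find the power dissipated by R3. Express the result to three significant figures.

P ≈ 0.127 mW

ΣR = 30.36 kΩ → I = 6.82/30.36 = 0.2246 mA.
V(R3) = I·R = 0.5638 V; P = V·I = 0.5638 × 0.2246 = 0.1267 mW.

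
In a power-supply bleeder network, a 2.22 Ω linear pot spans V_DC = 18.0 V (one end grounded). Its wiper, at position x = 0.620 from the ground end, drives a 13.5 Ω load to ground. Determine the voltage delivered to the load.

V_out ≈ 10.7 V

Lower segment x·R_p = 1.376 Ω; upper segment (1−x)·R_p = 0.8436 Ω.
Lower segment in parallel with the load: 1.376 ‖ 13.5 = 1.249 Ω.
V_out = 18.0 × 1.249/(0.8436 + 1.249) = 10.74 V.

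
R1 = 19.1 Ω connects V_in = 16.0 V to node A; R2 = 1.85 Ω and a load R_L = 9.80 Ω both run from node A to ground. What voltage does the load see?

The load sits in parallel with R2, giving an effective lower resistance R2' = R2·R_L/(R2+R_L) = 1.556 Ω.
Now apply the divider: V_out = 16.0 × 0.07534 = 1.205 V.
(Unloaded it would be 1.41 V; the load pulls it down.)

V_out ≈ 1.21 V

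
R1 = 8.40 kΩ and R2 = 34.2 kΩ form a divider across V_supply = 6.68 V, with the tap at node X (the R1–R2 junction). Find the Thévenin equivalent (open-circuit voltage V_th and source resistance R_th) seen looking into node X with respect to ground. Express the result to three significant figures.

With X open, the divider is unloaded: V_th = 6.68 × 34.2/42.60 = 5.363 V.
Zeroing V_supply shorts the top of R1 to ground, so R_th = R1 ‖ R2 = 6.744 kΩ.

V_th ≈ 5.36 V, R_th ≈ 6.74 kΩ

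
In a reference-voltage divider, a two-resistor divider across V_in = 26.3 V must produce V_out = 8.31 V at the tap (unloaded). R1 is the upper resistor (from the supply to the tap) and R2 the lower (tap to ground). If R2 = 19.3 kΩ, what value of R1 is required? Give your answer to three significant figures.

Required fraction k = V_out/V_in = 0.3160.
So R1 = R2 · (V_in/V_out − 1) = 19.3 × (26.3/8.31 − 1) = 19.3 × 2.165 = 41.78 kΩ.

R1 ≈ 41.8 kΩ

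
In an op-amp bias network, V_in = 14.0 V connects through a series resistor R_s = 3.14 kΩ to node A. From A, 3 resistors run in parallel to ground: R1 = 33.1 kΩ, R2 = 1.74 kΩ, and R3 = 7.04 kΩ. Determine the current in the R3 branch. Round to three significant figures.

I ≈ 0.594 mA

Parallel bank: R_p = 1/(1/33.1 + 1/1.74 + 1/7.04) = 1.339 kΩ.
V_A = 14.0 × 1.339/4.479 = 4.185 V.
I(R3) = V_A / R3 = 4.185/7.04 = 0.5944 mA.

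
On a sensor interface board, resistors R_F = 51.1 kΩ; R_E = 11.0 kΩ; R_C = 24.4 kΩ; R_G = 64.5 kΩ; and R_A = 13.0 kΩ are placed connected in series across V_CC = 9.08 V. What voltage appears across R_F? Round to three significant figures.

ΣR = 51.1 + 11.0 + 24.4 + 64.5 + 13.0 = 164.0 kΩ.
V = V_CC · R/ΣR = 9.08 × 0.3116 = 2.829 V.

V ≈ 2.83 V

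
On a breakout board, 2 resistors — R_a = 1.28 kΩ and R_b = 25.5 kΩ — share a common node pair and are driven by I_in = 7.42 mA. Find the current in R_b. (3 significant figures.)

For two parallel branches, I_k = I_in · (other R)/(sum of R).
I(R_b) = 7.42 × 1.28/(1.28 + 25.5) = 7.42 × 0.04780 = 0.3547 mA.

I ≈ 0.355 mA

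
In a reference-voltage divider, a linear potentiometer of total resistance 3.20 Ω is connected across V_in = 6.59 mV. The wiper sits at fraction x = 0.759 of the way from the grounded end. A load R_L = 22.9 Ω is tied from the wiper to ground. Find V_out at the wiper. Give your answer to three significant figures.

Split the track: R_lower = x·R_p = 2.429 Ω, R_upper = (1−x)·R_p = 0.7712 Ω.
R_L loads the lower segment: effective lower R = 2.196 Ω.
V_out = 6.59 × 2.196/(0.7712 + 2.196) = 4.877 mV.
(Unloaded: V_out = x·V_in = 5.00 mV.)

V_out ≈ 4.88 mV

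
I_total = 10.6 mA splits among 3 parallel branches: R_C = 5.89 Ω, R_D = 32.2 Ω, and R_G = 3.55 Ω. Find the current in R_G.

ΣG = 1/5.89 + 1/32.2 + 1/3.55 = 0.4825.
R_G takes the fraction G_k/ΣG = 0.2817/0.4825 = 0.5838, so I = 10.6 × 0.5838 = 6.188 mA.

I ≈ 6.19 mA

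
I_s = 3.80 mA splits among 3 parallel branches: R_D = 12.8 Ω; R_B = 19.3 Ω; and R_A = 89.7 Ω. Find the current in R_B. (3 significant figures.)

ΣG = 1/12.8 + 1/19.3 + 1/89.7 = 0.1411.
By the current-divider rule, I = I_s · G_k/ΣG = 3.80 × 0.3672 = 1.396 mA.

I ≈ 1.40 mA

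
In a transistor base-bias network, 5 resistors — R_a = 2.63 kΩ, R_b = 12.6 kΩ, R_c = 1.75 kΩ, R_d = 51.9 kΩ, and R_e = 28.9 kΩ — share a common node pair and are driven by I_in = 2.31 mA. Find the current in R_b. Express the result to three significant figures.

Conductances: ΣG = 1/2.63 + 1/12.6 + 1/1.75 + 1/51.9 + 1/28.9 = 1.085 (1/kΩ).
Current divider: I(R_b) = I_in · G_k/ΣG = 2.31 × (0.07937/1.085) = 2.31 × 0.07315 = 0.1690 mA.

I ≈ 0.169 mA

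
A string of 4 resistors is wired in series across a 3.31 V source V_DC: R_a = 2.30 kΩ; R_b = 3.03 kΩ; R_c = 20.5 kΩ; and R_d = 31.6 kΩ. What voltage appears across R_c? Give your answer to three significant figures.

Series total: ΣR = 2.30 + 3.03 + 20.5 + 31.6 = 57.43 kΩ.
Voltage divider: V = V_DC · (20.50 / 57.43) = 3.31 × 0.3570 = 1.182 V.

V ≈ 1.18 V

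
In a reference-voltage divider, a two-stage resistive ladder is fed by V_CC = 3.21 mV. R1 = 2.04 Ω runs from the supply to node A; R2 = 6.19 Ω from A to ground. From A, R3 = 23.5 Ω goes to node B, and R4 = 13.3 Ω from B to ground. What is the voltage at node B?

V_B ≈ 0.838 mV

The second stage (R3 + R4 = 36.80 Ω) loads node A in parallel with R2.
R2 ‖ (R3+R4) = 5.299 Ω.
V_A = 3.21 × 5.299/(2.04 + 5.299) = 2.318 mV.
V_B = V_A × 0.3614 = 0.8376 mV.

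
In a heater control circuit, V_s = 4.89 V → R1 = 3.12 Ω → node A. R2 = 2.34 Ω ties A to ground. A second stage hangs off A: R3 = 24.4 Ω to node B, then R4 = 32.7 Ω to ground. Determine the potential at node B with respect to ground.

V_B ≈ 1.17 V

The second stage (R3 + R4 = 57.10 Ω) loads node A in parallel with R2.
Effective lower resistance at A: R2 ‖ 57.10 = 2.248 Ω.
So V_A = 4.89 × 0.4188 = 2.048 V.
Then the unloaded second divider: V_B = V_A × R4/(R3+R4) = 2.048 × 0.5727 = 1.173 V.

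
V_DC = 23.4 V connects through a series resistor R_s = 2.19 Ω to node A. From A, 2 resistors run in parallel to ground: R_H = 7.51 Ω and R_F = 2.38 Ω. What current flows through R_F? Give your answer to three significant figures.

Combine the parallel branches: R_p = (1/7.51 + 1/2.38)⁻¹ = 1.807 Ω.
V_A by voltage divider: V_A = 23.4 × 1.807/(2.19 + 1.807) = 10.58 V.
I(R_F) = V_A / R_F = 10.58/2.38 = 4.445 A.

I ≈ 4.45 A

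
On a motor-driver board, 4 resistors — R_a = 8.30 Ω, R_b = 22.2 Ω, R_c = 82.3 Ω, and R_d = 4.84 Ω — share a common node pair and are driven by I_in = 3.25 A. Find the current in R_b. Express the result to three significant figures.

I ≈ 0.381 A

Conductances: ΣG = 1/8.30 + 1/22.2 + 1/82.3 + 1/4.84 = 0.3843 (1/Ω).
R_b takes the fraction G_k/ΣG = 0.04505/0.3843 = 0.1172, so I = 3.25 × 0.1172 = 0.3810 A.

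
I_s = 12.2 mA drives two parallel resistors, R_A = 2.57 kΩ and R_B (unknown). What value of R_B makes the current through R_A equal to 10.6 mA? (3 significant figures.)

R_B ≈ 17.0 kΩ

In a two-way split, I_A/I_s = R_B/(R_A + R_B).
10.6/12.2 = R_B/(R_A + R_B) → R_B = R_A · (0.8689)/(1 − 0.8689) = 2.57 × 6.625 = 17.03 kΩ.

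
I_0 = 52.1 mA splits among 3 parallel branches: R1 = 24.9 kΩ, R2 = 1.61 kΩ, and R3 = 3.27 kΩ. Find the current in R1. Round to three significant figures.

ΣG = 1/24.9 + 1/1.61 + 1/3.27 = 0.9671.
Current divider: I(R1) = I_0 · G_k/ΣG = 52.1 × (0.04016/0.9671) = 52.1 × 0.04153 = 2.164 mA.

I ≈ 2.16 mA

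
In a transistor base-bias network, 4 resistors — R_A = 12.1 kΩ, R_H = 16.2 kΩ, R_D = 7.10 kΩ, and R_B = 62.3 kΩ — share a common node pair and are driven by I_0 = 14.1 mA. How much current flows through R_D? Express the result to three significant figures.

Total conductance ΣG = 1/12.1 + 1/16.2 + 1/7.10 + 1/62.3 = 0.3013 (units of 1/kΩ).
Current divider: I(R_D) = I_0 · G_k/ΣG = 14.1 × (0.1408/0.3013) = 14.1 × 0.4675 = 6.592 mA.

I ≈ 6.59 mA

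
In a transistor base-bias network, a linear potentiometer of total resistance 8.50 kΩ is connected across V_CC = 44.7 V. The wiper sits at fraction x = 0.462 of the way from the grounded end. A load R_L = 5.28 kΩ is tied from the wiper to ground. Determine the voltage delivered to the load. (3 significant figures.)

Split the track: R_lower = x·R_p = 3.927 kΩ, R_upper = (1−x)·R_p = 4.573 kΩ.
Lower segment in parallel with the load: 3.927 ‖ 5.28 = 2.252 kΩ.
V_out = 44.7 × 2.252/(4.573 + 2.252) = 14.75 V.

V_out ≈ 14.7 V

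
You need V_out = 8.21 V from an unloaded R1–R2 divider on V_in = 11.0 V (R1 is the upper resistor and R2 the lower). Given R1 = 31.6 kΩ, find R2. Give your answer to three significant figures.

V_out/V_in = R2/(R1+R2) = 0.7464.
R2 = R1 · 0.7464/(1 − 0.7464) = 92.99 kΩ.

R2 ≈ 93.0 kΩ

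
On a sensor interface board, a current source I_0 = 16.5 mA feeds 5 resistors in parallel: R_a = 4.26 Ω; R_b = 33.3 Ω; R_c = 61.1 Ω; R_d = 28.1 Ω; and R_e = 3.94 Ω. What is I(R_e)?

ΣG = 1/4.26 + 1/33.3 + 1/61.1 + 1/28.1 + 1/3.94 = 0.5705.
Current divider: I(R_e) = I_0 · G_k/ΣG = 16.5 × (0.2538/0.5705) = 16.5 × 0.4449 = 7.340 mA.

I ≈ 7.34 mA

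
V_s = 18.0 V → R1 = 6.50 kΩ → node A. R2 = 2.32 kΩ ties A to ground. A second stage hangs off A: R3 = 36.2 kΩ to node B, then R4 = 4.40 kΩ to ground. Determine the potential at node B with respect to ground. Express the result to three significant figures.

Looking into the second stage from A: R3 + R4 = 40.60 kΩ appears in parallel with R2.
Effective lower resistance at A: R2 ‖ 40.60 = 2.195 kΩ.
V_A = 18.0 × 2.195/(6.50 + 2.195) = 4.543 V.
Stage 2 is unloaded, so V_B = V_A · R4/(R3+R4) = 4.543 × 4.40/40.60 = 0.4924 V.

V_B ≈ 0.492 V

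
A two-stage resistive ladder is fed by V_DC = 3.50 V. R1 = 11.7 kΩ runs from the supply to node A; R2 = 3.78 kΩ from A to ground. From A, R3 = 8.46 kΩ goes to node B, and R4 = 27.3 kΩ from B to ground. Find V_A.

The second stage (R3 + R4 = 35.76 kΩ) loads node A in parallel with R2.
Effective lower resistance at A: R2 ‖ 35.76 = 3.419 kΩ.
First divider: V_A = V_DC · 3.419/(11.7 + 3.419) = 0.7914 V.

V_A ≈ 0.791 V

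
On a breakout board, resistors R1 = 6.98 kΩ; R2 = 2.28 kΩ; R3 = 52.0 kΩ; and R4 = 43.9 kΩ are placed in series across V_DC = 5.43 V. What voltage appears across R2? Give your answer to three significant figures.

V ≈ 0.118 V

Total series resistance ΣR = 6.98 + 2.28 + 52.0 + 43.9 = 105.2 kΩ.
Voltage divider: V = V_DC · (2.280 / 105.2) = 5.43 × 0.02168 = 0.1177 V.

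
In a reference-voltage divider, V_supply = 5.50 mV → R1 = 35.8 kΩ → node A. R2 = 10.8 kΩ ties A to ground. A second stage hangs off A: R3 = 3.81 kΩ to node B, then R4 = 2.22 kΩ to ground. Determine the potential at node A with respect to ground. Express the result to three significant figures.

V_A ≈ 0.536 mV

Node A sees R2 in parallel with the series input of stage 2, R3 + R4 = 6.030 kΩ.
R2 ‖ (R3+R4) = 3.870 kΩ.
First divider: V_A = V_supply · 3.870/(35.8 + 3.870) = 0.5365 mV.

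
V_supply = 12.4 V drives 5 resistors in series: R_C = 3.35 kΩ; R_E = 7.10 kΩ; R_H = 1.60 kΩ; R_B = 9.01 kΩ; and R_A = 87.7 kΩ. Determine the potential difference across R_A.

Total series resistance ΣR = 3.35 + 7.10 + 1.60 + 9.01 + 87.7 = 108.8 kΩ.
Voltage divider: V = V_supply · (87.70 / 108.8) = 12.4 × 0.8064 = 9.999 V.

V ≈ 10.0 V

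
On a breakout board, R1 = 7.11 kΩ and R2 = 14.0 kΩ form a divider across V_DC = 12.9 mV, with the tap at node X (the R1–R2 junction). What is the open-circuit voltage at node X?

V_th is the unloaded tap voltage: V_DC · R2/(R1+R2) = 12.9 × 0.6632 = 8.555 mV.

V_th ≈ 8.56 mV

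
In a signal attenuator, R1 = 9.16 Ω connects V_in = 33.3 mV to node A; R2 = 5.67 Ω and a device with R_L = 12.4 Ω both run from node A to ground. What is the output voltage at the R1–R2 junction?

V_out ≈ 9.93 mV

R2 ‖ R_L = (5.67 × 12.4)/(5.67 + 12.4) = 3.891 Ω.
Then V_out = V_in · R2'/(R1 + R2') = 33.3 × 3.891/13.05 = 9.928 mV.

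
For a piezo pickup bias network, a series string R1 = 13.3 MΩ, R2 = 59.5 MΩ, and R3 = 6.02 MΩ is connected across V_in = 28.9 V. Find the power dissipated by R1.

The common current is I = 28.9/78.82 = 0.3667 µA.
V(R1) = I·R = 4.877 V; P = V·I = 4.877 × 0.3667 = 1.788 µW.

P ≈ 1.79 µW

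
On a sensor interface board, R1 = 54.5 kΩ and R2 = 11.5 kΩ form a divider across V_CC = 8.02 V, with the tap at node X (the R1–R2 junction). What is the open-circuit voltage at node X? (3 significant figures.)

V_th ≈ 1.40 V

Open-circuit (no load on X): V_th = V_CC · R2/(R1 + R2) = 8.02 × 11.5/(54.50 + 11.5) = 1.397 V.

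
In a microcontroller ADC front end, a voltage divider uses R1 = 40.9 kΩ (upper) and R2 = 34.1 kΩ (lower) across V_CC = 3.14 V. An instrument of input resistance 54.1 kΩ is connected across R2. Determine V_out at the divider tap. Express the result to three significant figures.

R2 ‖ R_L = (34.1 × 54.1)/(34.1 + 54.1) = 20.92 kΩ.
Then V_out = V_CC · R2'/(R1 + R2') = 3.14 × 20.92/61.82 = 1.062 V.

V_out ≈ 1.06 V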